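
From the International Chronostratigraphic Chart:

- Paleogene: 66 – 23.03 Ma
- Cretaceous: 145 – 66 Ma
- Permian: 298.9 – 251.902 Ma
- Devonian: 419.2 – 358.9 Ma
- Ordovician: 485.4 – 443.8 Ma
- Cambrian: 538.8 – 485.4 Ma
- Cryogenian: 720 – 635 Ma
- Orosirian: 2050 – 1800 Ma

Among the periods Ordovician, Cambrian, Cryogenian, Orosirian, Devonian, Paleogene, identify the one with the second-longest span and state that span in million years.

Durations: Ordovician 41.6; Cambrian 53.4; Cryogenian 85; Orosirian 250; Devonian 60.3; Paleogene 42.97 Myr.
Sorted longest-first: Orosirian (250), Cryogenian (85), Devonian (60.3), Cambrian (53.4), Paleogene (42.97), Ordovician (41.6).
The second longest is Cryogenian at 85 Myr.

Cryogenian, 85 million years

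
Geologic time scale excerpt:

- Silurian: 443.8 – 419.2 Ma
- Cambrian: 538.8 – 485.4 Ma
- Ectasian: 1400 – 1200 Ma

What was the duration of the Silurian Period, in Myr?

24.6 million years

443.8 − 419.2 = 24.6 million years.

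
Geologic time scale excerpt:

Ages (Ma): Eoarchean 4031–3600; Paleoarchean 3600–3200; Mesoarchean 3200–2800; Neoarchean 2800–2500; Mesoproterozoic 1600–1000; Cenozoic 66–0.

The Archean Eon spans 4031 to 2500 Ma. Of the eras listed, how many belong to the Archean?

Eras inside 4031–2500 Ma: Eoarchean, Paleoarchean, Mesoarchean, Neoarchean — 4 in total.

4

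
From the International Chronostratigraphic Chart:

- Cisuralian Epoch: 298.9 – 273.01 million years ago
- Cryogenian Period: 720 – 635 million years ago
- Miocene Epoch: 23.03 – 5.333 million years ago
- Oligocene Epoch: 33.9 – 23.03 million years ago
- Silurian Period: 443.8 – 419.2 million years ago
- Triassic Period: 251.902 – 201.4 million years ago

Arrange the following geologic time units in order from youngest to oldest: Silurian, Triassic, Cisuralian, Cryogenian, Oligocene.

The oldest of these is Cryogenian (starts 720 Ma) and the youngest is Oligocene (ends 23.03 Ma).
In between, by decreasing start age: Silurian (443.8), Cisuralian (298.9), Triassic (251.902).
Listing youngest first means reversing that sequence.

Oligocene, then Triassic, then Cisuralian, then Silurian, then Cryogenian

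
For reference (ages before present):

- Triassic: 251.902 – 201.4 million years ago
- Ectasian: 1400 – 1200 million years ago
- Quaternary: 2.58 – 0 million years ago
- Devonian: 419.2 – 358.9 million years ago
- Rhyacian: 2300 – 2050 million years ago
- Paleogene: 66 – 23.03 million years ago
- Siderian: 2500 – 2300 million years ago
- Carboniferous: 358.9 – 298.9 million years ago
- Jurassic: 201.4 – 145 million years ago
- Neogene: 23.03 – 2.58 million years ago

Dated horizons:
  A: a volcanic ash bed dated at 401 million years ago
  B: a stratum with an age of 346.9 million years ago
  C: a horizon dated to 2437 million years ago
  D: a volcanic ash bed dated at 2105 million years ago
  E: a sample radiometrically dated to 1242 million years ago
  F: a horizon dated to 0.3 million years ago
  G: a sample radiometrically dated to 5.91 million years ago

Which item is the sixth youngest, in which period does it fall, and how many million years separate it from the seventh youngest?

Smaller Ma means younger, so youngest first: F 0.3 < G 5.91 < B 346.9 < A 401 < E 1242 < D 2105 < C 2437.
Counting 6 along gives D (2105 Ma); the excerpt puts that inside the Rhyacian, 2300–2050 Ma.
Next in line is C (2437 Ma), and 2437 − 2105 = 332 Myr.

D, in the Rhyacian; 332 million years to C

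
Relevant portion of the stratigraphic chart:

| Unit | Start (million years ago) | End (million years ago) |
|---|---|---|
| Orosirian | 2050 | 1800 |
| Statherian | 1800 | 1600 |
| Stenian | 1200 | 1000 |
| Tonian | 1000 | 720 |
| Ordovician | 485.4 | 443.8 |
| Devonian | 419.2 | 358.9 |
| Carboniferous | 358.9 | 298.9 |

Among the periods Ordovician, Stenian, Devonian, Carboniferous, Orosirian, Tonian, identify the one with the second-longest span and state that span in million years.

Start − end for each: Ordovician 485.4 − 443.8 = 41.6; Stenian 1200 − 1000 = 200; Devonian 419.2 − 358.9 = 60.3; Carboniferous 358.9 − 298.9 = 60; Orosirian 2050 − 1800 = 250; Tonian 1000 − 720 = 280.
Ranking these from longest: Tonian > Orosirian > Stenian > Devonian > Carboniferous > Ordovician.
Position 2 in that ranking is Orosirian, which lasted 250 Myr.

Orosirian, 250 million years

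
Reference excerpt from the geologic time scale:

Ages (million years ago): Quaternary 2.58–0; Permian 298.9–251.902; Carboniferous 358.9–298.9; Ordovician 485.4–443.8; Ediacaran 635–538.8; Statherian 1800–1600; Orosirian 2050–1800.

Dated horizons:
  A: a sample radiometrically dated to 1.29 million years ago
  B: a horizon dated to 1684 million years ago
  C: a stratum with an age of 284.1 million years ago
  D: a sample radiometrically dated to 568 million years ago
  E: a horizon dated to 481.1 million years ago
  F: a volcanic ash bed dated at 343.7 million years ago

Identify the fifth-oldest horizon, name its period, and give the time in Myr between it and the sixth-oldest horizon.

Sorted oldest-first by Ma: B (1684), D (568), E (481.1), F (343.7), C (284.1), A (1.29).
The fifth oldest is C at 284.1 Ma, which lies in 298.9–251.902 Ma: the Permian.
The sixth oldest is A at 1.29 Ma; separation = |284.1 − 1.29| = 282.81 Myr.

C, in the Permian; 282.81 million years to A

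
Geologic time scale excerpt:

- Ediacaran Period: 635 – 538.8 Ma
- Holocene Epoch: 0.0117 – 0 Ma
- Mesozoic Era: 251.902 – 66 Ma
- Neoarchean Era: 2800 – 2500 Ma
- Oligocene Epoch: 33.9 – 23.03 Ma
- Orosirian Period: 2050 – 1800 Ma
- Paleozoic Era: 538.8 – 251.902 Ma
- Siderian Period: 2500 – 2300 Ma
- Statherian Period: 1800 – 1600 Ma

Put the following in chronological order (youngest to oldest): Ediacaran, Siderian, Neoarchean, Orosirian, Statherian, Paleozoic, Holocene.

The oldest of these is Neoarchean (starts 2800 Ma) and the youngest is Holocene (ends 0 Ma).
In between, by decreasing start age: Siderian (2500), Orosirian (2050), Statherian (1800), Ediacaran (635), Paleozoic (538.8).
Listing youngest first means reversing that sequence.

Holocene, Paleozoic, Ediacaran, Statherian, Orosirian, Siderian, Neoarchean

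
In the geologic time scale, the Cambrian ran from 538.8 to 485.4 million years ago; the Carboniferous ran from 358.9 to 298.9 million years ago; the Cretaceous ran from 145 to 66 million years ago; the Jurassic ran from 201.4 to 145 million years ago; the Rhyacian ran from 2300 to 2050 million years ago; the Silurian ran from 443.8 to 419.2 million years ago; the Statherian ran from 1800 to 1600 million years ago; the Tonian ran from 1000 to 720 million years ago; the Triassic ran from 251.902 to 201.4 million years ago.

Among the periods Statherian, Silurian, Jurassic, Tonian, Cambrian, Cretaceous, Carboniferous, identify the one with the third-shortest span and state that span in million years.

Durations: Statherian 200; Silurian 24.6; Jurassic 56.4; Tonian 280; Cambrian 53.4; Cretaceous 79; Carboniferous 60 Myr.
Sorted shortest-first: Silurian (24.6), Cambrian (53.4), Jurassic (56.4), Carboniferous (60), Cretaceous (79), Statherian (200), Tonian (280).
The third shortest is Jurassic at 56.4 Myr.

Jurassic, 56.4 million years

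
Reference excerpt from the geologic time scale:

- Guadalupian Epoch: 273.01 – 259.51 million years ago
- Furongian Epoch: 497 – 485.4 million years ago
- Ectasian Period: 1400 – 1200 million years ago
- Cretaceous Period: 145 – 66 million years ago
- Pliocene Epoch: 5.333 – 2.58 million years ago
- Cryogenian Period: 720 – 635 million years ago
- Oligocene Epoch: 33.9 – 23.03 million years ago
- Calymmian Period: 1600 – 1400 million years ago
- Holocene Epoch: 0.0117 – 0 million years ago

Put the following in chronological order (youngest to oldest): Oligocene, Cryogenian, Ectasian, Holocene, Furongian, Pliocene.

Read off each span (Ma): Oligocene 33.9–23.03; Cryogenian 720–635; Ectasian 1400–1200; Holocene 0.0117–0; Furongian 497–485.4; Pliocene 5.333–2.58.
Larger Ma is older, so oldest→youngest is Ectasian, Cryogenian, Furongian, Oligocene, Pliocene, Holocene; reverse it for youngest→oldest.

Holocene, Pliocene, Oligocene, Furongian, Cryogenian, Ectasian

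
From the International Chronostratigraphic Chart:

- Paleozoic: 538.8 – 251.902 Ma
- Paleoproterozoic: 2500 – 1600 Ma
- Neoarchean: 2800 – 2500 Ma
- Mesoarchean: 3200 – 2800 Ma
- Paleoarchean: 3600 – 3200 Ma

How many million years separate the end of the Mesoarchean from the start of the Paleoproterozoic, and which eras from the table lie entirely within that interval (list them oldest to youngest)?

300 million years; Neoarchean

The Mesoarchean closes at 2800 Ma and the Paleoproterozoic opens at 2500 Ma, so the interval is 2800 − 2500 = 300 Myr.
An era fits inside if it starts at or after 2800 Ma and ends at or before 2500 Ma; oldest first that gives Neoarchean.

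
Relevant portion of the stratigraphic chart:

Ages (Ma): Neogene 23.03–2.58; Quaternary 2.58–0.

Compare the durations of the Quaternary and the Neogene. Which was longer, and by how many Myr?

Quaternary: 2.58 − 0 = 2.58 Myr.
Neogene: 23.03 − 2.58 = 20.45 Myr.
Difference: 20.45 − 2.58 = 17.87 Myr, so the Neogene was longer.

Neogene, by 17.87 million years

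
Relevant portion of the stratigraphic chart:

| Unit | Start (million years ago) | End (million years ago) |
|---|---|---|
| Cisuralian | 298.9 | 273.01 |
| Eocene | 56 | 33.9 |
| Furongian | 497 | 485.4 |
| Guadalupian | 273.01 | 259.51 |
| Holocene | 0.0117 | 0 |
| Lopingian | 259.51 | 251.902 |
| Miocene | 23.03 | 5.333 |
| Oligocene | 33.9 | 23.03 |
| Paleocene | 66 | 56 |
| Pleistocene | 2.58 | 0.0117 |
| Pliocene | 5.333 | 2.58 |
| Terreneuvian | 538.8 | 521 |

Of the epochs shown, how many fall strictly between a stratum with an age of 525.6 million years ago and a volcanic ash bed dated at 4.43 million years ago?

8

525.6 Ma sits inside the Terreneuvian (538.8–521) and 4.43 Ma inside the Pliocene (5.333–2.58); neither of those is wholly between the two dates.
The listed epochs lying completely between them are Furongian, Cisuralian, Guadalupian, Lopingian, Paleocene, Eocene, Oligocene, Miocene — 8 in all.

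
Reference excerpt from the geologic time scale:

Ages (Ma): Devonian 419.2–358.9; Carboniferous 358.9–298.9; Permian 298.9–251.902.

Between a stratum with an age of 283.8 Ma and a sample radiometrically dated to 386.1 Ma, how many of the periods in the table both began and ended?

1

386.1 Ma sits inside the Devonian (419.2–358.9) and 283.8 Ma inside the Permian (298.9–251.902); neither of those is wholly between the two dates.
The listed periods lying completely between them are Carboniferous — 1 in all.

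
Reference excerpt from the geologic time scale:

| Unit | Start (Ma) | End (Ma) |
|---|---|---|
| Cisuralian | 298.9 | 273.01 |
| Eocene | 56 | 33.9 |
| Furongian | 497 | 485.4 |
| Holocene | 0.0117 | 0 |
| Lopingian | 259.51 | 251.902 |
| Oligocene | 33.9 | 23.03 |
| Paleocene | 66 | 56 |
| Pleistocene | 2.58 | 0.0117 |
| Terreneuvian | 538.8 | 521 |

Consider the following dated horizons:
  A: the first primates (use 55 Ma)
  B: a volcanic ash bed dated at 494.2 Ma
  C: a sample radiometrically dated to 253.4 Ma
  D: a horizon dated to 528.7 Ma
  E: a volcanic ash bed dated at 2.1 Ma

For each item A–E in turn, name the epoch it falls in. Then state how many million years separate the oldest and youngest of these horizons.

A: 55 Ma lies in 56–33.9 Ma, so Eocene.
B: 494.2 Ma lies in 497–485.4 Ma, so Furongian.
C: 253.4 Ma lies in 259.51–251.902 Ma, so Lopingian.
D: 528.7 Ma lies in 538.8–521 Ma, so Terreneuvian.
E: 2.1 Ma lies in 2.58–0.0117 Ma, so Pleistocene.
Oldest = 528.7 Ma, youngest = 2.1 Ma → span 526.6 Myr.

A — Eocene; B — Furongian; C — Lopingian; D — Terreneuvian; E — Pleistocene; span 526.6 million years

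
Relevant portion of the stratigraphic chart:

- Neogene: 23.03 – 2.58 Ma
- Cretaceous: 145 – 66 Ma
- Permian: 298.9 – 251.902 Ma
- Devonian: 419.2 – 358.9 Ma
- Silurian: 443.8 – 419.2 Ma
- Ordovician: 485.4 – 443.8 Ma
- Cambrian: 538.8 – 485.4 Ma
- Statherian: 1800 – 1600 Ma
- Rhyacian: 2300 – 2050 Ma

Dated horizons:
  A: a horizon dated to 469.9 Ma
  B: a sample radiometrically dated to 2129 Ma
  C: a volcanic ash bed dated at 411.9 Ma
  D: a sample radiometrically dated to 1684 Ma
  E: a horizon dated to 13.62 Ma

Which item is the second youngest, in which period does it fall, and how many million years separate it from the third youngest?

C, in the Devonian; 58 million years to A

Sorted youngest-first by Ma: E (13.62), C (411.9), A (469.9), D (1684), B (2129).
The second youngest is C at 411.9 Ma, which lies in 419.2–358.9 Ma: the Devonian.
The third youngest is A at 469.9 Ma; separation = |411.9 − 469.9| = 58 Myr.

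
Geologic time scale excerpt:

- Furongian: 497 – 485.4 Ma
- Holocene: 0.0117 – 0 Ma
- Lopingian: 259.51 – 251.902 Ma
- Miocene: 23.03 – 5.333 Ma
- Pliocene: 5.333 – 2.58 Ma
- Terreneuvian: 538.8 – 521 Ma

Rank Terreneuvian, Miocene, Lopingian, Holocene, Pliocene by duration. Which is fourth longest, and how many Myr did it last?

Start − end for each: Terreneuvian 538.8 − 521 = 17.8; Miocene 23.03 − 5.333 = 17.697; Lopingian 259.51 − 251.902 = 7.608; Holocene 0.0117 − 0 = 0.0117; Pliocene 5.333 − 2.58 = 2.753.
Ranking these from longest: Terreneuvian > Miocene > Lopingian > Pliocene > Holocene.
Position 4 in that ranking is Pliocene, which lasted 2.753 Myr.

Pliocene, 2.753 million years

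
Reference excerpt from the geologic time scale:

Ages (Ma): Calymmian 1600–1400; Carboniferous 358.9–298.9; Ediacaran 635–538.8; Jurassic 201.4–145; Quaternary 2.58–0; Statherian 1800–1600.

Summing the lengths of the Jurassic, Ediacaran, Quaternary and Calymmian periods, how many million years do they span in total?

355.18 million years

Each duration: Jurassic = 56.4; Ediacaran = 96.2; Quaternary = 2.58; Calymmian = 200.
Sum: 56.4 + 96.2 + 2.58 + 200 = 355.18 Myr.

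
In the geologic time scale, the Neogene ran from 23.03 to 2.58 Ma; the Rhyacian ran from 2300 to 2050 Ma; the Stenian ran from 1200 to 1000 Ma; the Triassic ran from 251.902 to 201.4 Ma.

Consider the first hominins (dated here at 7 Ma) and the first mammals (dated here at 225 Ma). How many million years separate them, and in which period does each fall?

218 million years apart; the first in the Neogene, the second in the Triassic

Elapsed time: 225 − 7 = 218 Myr.
7 Ma lies within 23.03–2.58 Ma: Neogene.
225 Ma lies within 251.902–201.4 Ma: Triassic.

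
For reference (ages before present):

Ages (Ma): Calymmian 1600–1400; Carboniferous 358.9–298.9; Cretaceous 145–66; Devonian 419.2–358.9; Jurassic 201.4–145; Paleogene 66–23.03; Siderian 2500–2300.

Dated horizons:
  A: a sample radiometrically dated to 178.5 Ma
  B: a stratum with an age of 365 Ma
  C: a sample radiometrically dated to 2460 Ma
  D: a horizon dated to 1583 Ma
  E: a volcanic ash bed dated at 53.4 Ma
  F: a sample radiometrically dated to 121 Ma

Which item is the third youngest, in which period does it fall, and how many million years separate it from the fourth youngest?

A, in the Jurassic; 186.5 million years to B

Sorted youngest-first by Ma: E (53.4), F (121), A (178.5), B (365), D (1583), C (2460).
The third youngest is A at 178.5 Ma, which lies in 201.4–145 Ma: the Jurassic.
The fourth youngest is B at 365 Ma; separation = |178.5 − 365| = 186.5 Myr.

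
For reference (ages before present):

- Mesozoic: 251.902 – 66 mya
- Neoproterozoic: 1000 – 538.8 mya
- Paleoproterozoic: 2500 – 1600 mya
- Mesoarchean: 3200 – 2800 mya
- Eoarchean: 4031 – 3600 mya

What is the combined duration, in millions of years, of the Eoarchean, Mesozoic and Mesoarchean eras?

Duration is start − end for each: (4031 − 3600) + (251.902 − 66) + (3200 − 2800).
That is 431 + 185.902 + 400, which totals 1016.902 million years.

1016.902 million years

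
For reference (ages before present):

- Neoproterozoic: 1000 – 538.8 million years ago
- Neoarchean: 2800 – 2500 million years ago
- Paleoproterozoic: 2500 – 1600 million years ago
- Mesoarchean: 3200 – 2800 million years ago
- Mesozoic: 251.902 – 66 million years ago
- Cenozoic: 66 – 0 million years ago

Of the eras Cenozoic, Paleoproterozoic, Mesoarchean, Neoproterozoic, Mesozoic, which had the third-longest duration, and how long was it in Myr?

Start − end for each: Cenozoic 66 − 0 = 66; Paleoproterozoic 2500 − 1600 = 900; Mesoarchean 3200 − 2800 = 400; Neoproterozoic 1000 − 538.8 = 461.2; Mesozoic 251.902 − 66 = 185.902.
Ranking these from longest: Paleoproterozoic > Neoproterozoic > Mesoarchean > Mesozoic > Cenozoic.
Position 3 in that ranking is Mesoarchean, which lasted 400 Myr.

Mesoarchean, 400 million years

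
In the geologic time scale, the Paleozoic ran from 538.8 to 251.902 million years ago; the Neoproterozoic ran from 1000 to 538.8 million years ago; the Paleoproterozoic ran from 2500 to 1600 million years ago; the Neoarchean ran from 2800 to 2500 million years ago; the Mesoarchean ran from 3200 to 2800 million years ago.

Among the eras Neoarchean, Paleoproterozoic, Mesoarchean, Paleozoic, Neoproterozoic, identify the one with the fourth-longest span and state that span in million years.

Neoarchean, 300 million years

Start − end for each: Neoarchean 2800 − 2500 = 300; Paleoproterozoic 2500 − 1600 = 900; Mesoarchean 3200 − 2800 = 400; Paleozoic 538.8 − 251.902 = 286.898; Neoproterozoic 1000 − 538.8 = 461.2.
Ranking these from longest: Paleoproterozoic > Neoproterozoic > Mesoarchean > Neoarchean > Paleozoic.
Position 4 in that ranking is Neoarchean, which lasted 300 Myr.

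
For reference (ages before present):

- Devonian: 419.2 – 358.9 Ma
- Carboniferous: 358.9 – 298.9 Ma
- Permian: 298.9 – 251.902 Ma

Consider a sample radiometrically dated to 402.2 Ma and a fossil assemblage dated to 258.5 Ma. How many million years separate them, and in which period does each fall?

Elapsed time: 402.2 − 258.5 = 143.7 Myr.
402.2 Ma lies within 419.2–358.9 Ma: Devonian.
258.5 Ma lies within 298.9–251.902 Ma: Permian.

143.7 million years apart; the first in the Devonian, the second in the Permian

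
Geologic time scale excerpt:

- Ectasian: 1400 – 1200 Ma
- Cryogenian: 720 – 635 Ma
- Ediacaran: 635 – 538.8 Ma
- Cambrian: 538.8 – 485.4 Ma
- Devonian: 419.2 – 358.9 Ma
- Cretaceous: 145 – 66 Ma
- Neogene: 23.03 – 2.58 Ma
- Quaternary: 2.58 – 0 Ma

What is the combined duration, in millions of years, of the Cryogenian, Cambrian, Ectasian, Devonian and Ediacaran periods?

494.9 million years

Duration is start − end for each: (720 − 635) + (538.8 − 485.4) + (1400 − 1200) + (419.2 − 358.9) + (635 − 538.8).
That is 85 + 53.4 + 200 + 60.3 + 96.2, which totals 494.9 million years.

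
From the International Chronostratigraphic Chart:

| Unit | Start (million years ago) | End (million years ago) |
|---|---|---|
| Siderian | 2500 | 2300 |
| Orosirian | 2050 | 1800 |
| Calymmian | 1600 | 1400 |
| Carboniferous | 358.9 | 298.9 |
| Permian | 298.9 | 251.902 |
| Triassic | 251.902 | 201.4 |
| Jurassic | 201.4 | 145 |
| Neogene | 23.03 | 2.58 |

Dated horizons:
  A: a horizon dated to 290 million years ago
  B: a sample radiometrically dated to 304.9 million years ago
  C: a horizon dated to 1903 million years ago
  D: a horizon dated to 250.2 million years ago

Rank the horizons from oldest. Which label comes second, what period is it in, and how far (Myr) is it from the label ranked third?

Larger Ma means older, so oldest first: C 1903 > B 304.9 > A 290 > D 250.2.
Counting 2 along gives B (304.9 Ma); the excerpt puts that inside the Carboniferous, 358.9–298.9 Ma.
Next in line is A (290 Ma), and 304.9 − 290 = 14.9 Myr.

B, in the Carboniferous; 14.9 million years to A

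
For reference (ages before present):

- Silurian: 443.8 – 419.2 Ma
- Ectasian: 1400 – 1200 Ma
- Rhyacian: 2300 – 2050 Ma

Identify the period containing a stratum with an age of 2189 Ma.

Rhyacian

2189 Ma lies between 2300 and 2050 Ma, so it falls in the Rhyacian.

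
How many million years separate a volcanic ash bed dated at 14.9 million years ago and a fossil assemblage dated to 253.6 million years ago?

253.6 − 14.9 = 238.7 million years.

238.7 million years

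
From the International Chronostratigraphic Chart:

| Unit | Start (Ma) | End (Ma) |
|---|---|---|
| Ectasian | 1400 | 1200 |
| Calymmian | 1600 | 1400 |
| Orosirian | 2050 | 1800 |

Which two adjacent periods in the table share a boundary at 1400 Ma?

The Calymmian ends at 1400 Ma and the Ectasian begins at 1400 Ma, so they share that boundary.

Calymmian and Ectasian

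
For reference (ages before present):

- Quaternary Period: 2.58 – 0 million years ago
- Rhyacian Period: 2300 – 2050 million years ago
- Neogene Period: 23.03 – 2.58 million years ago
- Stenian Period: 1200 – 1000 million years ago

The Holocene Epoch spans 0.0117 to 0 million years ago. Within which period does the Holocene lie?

The Holocene (0.0117–0 Ma) lies entirely within 2.58–0 Ma, the Quaternary Period.

Quaternary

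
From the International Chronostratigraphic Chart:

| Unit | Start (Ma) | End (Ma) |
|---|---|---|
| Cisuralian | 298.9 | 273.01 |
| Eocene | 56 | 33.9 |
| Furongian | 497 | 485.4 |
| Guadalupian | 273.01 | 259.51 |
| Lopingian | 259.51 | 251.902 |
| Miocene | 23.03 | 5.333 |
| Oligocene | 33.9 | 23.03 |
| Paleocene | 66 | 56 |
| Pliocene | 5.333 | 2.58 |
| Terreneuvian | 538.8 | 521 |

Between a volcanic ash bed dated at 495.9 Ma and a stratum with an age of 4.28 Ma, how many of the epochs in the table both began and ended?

495.9 Ma sits inside the Furongian (497–485.4) and 4.28 Ma inside the Pliocene (5.333–2.58); neither of those is wholly between the two dates.
The listed epochs lying completely between them are Cisuralian, Guadalupian, Lopingian, Paleocene, Eocene, Oligocene, Miocene — 7 in all.

7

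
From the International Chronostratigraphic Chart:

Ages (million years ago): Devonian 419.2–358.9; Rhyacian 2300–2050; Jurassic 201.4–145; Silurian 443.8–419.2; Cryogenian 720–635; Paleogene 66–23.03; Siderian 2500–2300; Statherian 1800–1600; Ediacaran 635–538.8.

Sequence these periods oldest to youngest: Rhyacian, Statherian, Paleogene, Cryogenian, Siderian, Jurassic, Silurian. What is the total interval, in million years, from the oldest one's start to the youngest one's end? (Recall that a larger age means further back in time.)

Siderian → Rhyacian → Statherian → Cryogenian → Silurian → Jurassic → Paleogene; total span 2476.97 Myr

Start ages (Ma): Siderian 2500, Rhyacian 2300, Statherian 1800, Cryogenian 720, Silurian 443.8, Jurassic 201.4, Paleogene 66.
Ordered oldest to youngest: Siderian, Rhyacian, Statherian, Cryogenian, Silurian, Jurassic, Paleogene.
Span = 2500 − 23.03 = 2476.97 Myr.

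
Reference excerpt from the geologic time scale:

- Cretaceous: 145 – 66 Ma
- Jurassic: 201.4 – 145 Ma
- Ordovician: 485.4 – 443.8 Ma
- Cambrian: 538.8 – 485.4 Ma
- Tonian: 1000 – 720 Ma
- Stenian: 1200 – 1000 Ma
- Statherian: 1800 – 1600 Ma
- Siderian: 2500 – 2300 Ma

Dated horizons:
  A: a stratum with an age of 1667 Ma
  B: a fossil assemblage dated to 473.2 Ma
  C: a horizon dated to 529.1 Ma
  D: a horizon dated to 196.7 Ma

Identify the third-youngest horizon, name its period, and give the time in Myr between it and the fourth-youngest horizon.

C, in the Cambrian; 1137.9 million years to A

Sorted youngest-first by Ma: D (196.7), B (473.2), C (529.1), A (1667).
The third youngest is C at 529.1 Ma, which lies in 538.8–485.4 Ma: the Cambrian.
The fourth youngest is A at 1667 Ma; separation = |529.1 − 1667| = 1137.9 Myr.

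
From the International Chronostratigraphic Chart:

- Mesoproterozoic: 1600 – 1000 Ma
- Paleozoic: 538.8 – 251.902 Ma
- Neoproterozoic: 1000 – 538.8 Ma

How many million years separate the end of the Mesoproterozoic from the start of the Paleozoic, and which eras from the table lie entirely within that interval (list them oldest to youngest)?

End of Mesoproterozoic = 1000 Ma; start of Paleozoic = 538.8 Ma.
Gap = 1000 − 538.8 = 461.2 Myr.
Eras wholly inside 1000–538.8 Ma: Neoproterozoic (1000–538.8).

461.2 million years; Neoproterozoic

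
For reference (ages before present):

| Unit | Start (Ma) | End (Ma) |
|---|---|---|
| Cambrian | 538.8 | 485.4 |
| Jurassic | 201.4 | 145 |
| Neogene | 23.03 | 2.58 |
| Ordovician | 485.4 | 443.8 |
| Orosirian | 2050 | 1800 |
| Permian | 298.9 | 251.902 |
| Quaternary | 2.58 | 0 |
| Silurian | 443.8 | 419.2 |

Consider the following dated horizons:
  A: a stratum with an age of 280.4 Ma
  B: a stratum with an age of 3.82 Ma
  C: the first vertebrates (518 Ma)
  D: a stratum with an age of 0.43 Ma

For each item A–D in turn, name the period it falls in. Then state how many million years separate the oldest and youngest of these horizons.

A — Permian; B — Neogene; C — Cambrian; D — Quaternary; span 517.57 million years

A: 280.4 Ma lies in 298.9–251.902 Ma, so Permian.
B: 3.82 Ma lies in 23.03–2.58 Ma, so Neogene.
C: 518 Ma lies in 538.8–485.4 Ma, so Cambrian.
D: 0.43 Ma lies in 2.58–0 Ma, so Quaternary.
Oldest = 518 Ma, youngest = 0.43 Ma → span 517.57 Myr.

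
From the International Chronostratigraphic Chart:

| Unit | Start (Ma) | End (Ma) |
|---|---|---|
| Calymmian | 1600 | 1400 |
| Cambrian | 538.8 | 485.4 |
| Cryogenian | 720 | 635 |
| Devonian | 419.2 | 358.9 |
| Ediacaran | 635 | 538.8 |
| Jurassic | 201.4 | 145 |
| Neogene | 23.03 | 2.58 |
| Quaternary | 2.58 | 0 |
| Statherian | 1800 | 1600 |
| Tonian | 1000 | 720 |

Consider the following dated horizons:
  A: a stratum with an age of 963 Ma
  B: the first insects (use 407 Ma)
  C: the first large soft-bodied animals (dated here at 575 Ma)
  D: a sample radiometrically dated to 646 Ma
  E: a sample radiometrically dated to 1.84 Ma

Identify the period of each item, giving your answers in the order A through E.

A — Tonian; B — Devonian; C — Ediacaran; D — Cryogenian; E — Quaternary

A: 963 Ma lies in 1000–720 Ma, so Tonian.
B: 407 Ma lies in 419.2–358.9 Ma, so Devonian.
C: 575 Ma lies in 635–538.8 Ma, so Ediacaran.
D: 646 Ma lies in 720–635 Ma, so Cryogenian.
E: 1.84 Ma lies in 2.58–0 Ma, so Quaternary.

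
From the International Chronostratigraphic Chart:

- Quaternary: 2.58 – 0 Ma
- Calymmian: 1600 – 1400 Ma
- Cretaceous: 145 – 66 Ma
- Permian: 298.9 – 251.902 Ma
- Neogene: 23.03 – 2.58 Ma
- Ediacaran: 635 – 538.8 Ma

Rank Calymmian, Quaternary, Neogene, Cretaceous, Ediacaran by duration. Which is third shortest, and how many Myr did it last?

Start − end for each: Calymmian 1600 − 1400 = 200; Quaternary 2.58 − 0 = 2.58; Neogene 23.03 − 2.58 = 20.45; Cretaceous 145 − 66 = 79; Ediacaran 635 − 538.8 = 96.2.
Ranking these from shortest: Quaternary < Neogene < Cretaceous < Ediacaran < Calymmian.
Position 3 in that ranking is Cretaceous, which lasted 79 Myr.

Cretaceous, 79 million years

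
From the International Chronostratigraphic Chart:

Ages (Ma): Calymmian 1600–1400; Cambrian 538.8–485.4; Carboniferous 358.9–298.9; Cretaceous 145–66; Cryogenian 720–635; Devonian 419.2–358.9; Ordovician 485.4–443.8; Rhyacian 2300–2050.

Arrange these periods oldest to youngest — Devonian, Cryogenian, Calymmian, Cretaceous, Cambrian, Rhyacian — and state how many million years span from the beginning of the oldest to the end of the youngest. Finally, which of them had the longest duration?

From the excerpt: Devonian 419.2–358.9; Cryogenian 720–635; Calymmian 1600–1400; Cretaceous 145–66; Cambrian 538.8–485.4; Rhyacian 2300–2050 (Ma).
Larger Ma is earlier, so the oldest is Rhyacian and the youngest is Cretaceous; oldest to youngest: Rhyacian, Calymmian, Cryogenian, Cambrian, Devonian, Cretaceous.
Oldest start 2300 minus youngest end 66 gives 2234 Myr overall.
Individual lengths (start − end): Rhyacian 250; Cambrian 53.4; Cretaceous 79; Devonian 60.3; Calymmian 200; Cryogenian 85. The largest is Rhyacian at 250 Myr.

Rhyacian, Calymmian, Cryogenian, Cambrian, Devonian, Cretaceous; total span 2234 Myr; longest is Rhyacian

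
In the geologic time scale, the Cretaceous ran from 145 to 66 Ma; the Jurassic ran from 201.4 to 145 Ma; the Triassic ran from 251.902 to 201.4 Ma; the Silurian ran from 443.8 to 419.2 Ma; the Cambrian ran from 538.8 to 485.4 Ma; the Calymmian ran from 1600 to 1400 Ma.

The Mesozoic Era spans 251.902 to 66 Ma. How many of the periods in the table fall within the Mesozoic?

Periods inside 251.902–66 Ma: Triassic, Jurassic, Cretaceous — 3 in total.

3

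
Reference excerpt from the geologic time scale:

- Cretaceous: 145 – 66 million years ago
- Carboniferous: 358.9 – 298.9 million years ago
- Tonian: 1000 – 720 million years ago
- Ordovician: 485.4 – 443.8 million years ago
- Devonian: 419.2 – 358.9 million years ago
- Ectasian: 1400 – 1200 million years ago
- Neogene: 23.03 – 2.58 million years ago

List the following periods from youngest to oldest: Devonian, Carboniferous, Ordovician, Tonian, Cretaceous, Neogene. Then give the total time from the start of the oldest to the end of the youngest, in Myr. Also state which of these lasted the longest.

Neogene, Cretaceous, Carboniferous, Devonian, Ordovician, Tonian; total span 997.42 Myr; longest is Tonian

Start ages (Ma): Tonian 1000, Ordovician 485.4, Devonian 419.2, Carboniferous 358.9, Cretaceous 145, Neogene 23.03.
Ordered youngest to oldest: Neogene, Cretaceous, Carboniferous, Devonian, Ordovician, Tonian.
Span = 1000 − 2.58 = 997.42 Myr.
Durations: Carboniferous 60, Cretaceous 79, Ordovician 41.6, Neogene 20.45, Devonian 60.3, Tonian 280 → longest is Tonian (280 Myr).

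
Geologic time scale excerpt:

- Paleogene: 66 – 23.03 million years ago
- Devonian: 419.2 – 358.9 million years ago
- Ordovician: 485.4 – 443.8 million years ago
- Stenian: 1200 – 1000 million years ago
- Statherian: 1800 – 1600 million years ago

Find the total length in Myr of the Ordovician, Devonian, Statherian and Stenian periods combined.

501.9 million years

Duration is start − end for each: (485.4 − 443.8) + (419.2 − 358.9) + (1800 − 1600) + (1200 − 1000).
That is 41.6 + 60.3 + 200 + 200, which totals 501.9 million years.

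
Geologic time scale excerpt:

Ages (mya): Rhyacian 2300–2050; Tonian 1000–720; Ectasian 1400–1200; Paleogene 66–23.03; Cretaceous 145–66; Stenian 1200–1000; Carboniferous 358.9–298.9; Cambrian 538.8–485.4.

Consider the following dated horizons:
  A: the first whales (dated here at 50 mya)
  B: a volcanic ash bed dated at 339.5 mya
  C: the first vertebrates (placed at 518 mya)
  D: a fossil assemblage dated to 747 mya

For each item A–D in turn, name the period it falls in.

Match each age against the start–end ranges in the excerpt: A = 50 Ma → Paleogene (66–23.03); B = 339.5 Ma → Carboniferous (358.9–298.9); C = 518 Ma → Cambrian (538.8–485.4); D = 747 Ma → Tonian (1000–720).

A — Paleogene; B — Carboniferous; C — Cambrian; D — Tonian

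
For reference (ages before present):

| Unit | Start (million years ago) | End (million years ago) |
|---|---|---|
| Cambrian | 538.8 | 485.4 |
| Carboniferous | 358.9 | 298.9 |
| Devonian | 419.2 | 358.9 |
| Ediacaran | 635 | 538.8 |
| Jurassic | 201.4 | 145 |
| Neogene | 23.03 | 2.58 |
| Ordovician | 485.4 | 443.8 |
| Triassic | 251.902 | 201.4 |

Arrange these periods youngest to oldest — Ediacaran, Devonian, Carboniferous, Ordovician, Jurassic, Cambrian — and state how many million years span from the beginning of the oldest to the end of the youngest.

Jurassic, Carboniferous, Devonian, Ordovician, Cambrian, Ediacaran; total span 490 Myr

From the excerpt: Ediacaran 635–538.8; Devonian 419.2–358.9; Carboniferous 358.9–298.9; Ordovician 485.4–443.8; Jurassic 201.4–145; Cambrian 538.8–485.4 (Ma).
Larger Ma is earlier, so the oldest is Ediacaran and the youngest is Jurassic; youngest to oldest: Jurassic, Carboniferous, Devonian, Ordovician, Cambrian, Ediacaran.
Oldest start 635 minus youngest end 145 gives 490 Myr overall.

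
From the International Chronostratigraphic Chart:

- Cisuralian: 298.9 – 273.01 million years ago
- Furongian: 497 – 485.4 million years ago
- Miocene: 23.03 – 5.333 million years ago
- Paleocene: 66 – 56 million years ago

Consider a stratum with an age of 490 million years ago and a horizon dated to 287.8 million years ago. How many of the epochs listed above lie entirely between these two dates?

0

The older date is 490 Ma and the younger is 287.8 Ma.
No epoch both begins after 490 Ma and ends before 287.8 Ma, so the count is 0.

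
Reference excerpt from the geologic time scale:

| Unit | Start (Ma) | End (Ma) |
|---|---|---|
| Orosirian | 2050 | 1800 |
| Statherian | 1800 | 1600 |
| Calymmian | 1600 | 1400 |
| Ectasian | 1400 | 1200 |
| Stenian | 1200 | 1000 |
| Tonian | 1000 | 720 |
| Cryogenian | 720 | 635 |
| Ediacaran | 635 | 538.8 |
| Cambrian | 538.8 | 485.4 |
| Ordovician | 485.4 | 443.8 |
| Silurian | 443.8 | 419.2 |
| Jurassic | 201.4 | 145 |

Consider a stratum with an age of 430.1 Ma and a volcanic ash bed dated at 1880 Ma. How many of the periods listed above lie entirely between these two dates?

9

The older date is 1880 Ma and the younger is 430.1 Ma.
Periods with start < 1880 and end > 430.1 Ma: Statherian (1800–1600), Calymmian (1600–1400), Ectasian (1400–1200), Stenian (1200–1000), Tonian (1000–720), Cryogenian (720–635), Ediacaran (635–538.8), Cambrian (538.8–485.4), Ordovician (485.4–443.8).
That is 9 complete periods.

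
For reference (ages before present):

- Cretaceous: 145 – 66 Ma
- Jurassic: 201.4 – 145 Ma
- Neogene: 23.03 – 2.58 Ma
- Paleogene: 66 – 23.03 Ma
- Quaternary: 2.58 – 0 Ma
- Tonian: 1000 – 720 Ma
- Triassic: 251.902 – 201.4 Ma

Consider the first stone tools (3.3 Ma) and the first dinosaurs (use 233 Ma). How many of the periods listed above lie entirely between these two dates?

233 Ma sits inside the Triassic (251.902–201.4) and 3.3 Ma inside the Neogene (23.03–2.58); neither of those is wholly between the two dates.
The listed periods lying completely between them are Jurassic, Cretaceous, Paleogene — 3 in all.

3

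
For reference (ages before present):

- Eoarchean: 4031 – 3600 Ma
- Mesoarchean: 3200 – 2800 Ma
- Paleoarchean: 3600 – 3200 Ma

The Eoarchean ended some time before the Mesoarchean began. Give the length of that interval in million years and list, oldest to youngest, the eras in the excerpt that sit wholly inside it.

End of Eoarchean = 3600 Ma; start of Mesoarchean = 3200 Ma.
Gap = 3600 − 3200 = 400 Myr.
Eras wholly inside 3600–3200 Ma: Paleoarchean (3600–3200).

400 million years; Paleoarchean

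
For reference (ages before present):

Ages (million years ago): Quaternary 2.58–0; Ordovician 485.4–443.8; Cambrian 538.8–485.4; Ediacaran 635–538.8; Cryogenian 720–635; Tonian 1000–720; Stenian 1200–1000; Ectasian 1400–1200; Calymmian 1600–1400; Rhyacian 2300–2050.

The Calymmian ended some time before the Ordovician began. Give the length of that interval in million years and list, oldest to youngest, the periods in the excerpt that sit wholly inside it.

914.6 million years; Ectasian, Stenian, Tonian, Cryogenian, Ediacaran, Cambrian

The Calymmian closes at 1400 Ma and the Ordovician opens at 485.4 Ma, so the interval is 1400 − 485.4 = 914.6 Myr.
A period fits inside if it starts at or after 1400 Ma and ends at or before 485.4 Ma; oldest first that gives Ectasian, Stenian, Tonian, Cryogenian, Ediacaran, Cambrian.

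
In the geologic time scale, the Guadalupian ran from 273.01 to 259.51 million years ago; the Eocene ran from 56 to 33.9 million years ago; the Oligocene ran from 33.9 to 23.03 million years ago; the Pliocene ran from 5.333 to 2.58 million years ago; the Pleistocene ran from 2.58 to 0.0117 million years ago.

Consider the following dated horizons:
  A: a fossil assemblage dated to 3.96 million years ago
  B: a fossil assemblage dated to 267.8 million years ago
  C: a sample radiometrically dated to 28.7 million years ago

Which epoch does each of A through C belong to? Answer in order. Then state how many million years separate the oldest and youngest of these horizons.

A: 3.96 Ma lies in 5.333–2.58 Ma, so Pliocene.
B: 267.8 Ma lies in 273.01–259.51 Ma, so Guadalupian.
C: 28.7 Ma lies in 33.9–23.03 Ma, so Oligocene.
Oldest = 267.8 Ma, youngest = 3.96 Ma → span 263.84 Myr.

A — Pliocene; B — Guadalupian; C — Oligocene; span 263.84 million years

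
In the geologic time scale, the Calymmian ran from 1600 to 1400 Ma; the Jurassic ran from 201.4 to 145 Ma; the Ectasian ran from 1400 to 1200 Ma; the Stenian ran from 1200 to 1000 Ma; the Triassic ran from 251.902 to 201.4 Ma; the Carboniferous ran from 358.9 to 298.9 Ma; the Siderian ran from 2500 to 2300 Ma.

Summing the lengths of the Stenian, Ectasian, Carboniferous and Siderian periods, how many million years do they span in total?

660 million years

Duration is start − end for each: (1200 − 1000) + (1400 − 1200) + (358.9 − 298.9) + (2500 − 2300).
That is 200 + 200 + 60 + 200, which totals 660 million years.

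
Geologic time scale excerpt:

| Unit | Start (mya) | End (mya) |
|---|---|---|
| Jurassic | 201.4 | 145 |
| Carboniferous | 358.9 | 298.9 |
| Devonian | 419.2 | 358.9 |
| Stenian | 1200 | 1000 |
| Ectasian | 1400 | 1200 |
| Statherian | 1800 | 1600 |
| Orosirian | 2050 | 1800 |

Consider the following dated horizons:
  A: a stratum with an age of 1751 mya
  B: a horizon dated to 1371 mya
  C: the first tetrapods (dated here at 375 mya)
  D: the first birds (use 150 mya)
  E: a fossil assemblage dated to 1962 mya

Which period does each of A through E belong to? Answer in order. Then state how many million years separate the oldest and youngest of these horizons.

Match each age against the start–end ranges in the excerpt: A = 1751 Ma → Statherian (1800–1600); B = 1371 Ma → Ectasian (1400–1200); C = 375 Ma → Devonian (419.2–358.9); D = 150 Ma → Jurassic (201.4–145); E = 1962 Ma → Orosirian (2050–1800).
The largest age is 1962 Ma and the smallest is 150 Ma; their difference is 1812 Myr.

A — Statherian; B — Ectasian; C — Devonian; D — Jurassic; E — Orosirian; span 1812 million years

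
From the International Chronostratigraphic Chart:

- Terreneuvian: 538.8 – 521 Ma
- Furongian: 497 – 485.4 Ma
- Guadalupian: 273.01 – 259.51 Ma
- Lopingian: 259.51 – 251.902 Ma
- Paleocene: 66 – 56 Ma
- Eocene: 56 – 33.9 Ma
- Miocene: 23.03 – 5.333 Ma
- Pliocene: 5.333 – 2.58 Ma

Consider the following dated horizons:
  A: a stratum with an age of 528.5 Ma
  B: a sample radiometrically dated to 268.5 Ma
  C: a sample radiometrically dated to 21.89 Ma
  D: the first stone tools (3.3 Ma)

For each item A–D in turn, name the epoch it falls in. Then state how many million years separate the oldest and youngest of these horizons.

A — Terreneuvian; B — Guadalupian; C — Miocene; D — Pliocene; span 525.2 million years

A: 528.5 Ma lies in 538.8–521 Ma, so Terreneuvian.
B: 268.5 Ma lies in 273.01–259.51 Ma, so Guadalupian.
C: 21.89 Ma lies in 23.03–5.333 Ma, so Miocene.
D: 3.3 Ma lies in 5.333–2.58 Ma, so Pliocene.
Oldest = 528.5 Ma, youngest = 3.3 Ma → span 525.2 Myr.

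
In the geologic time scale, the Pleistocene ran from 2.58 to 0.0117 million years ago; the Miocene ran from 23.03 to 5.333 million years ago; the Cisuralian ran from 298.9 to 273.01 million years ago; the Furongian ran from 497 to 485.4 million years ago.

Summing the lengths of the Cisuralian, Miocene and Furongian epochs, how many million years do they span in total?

Duration is start − end for each: (298.9 − 273.01) + (23.03 − 5.333) + (497 − 485.4).
That is 25.89 + 17.697 + 11.6, which totals 55.187 million years.

55.187 million years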